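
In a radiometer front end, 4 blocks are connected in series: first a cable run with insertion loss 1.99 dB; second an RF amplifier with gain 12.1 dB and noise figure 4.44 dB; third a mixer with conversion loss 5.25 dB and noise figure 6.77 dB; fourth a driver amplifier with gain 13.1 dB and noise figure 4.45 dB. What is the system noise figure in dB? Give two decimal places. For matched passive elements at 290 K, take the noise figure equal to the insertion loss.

7.28 dB

Convert to linear (a loss of L dB is a gain of −L dB): F_i = 10^(NF_i/10), G_i = 10^(G_i,dB/10)
  Stage 1: F_1 = 10^(1.99/10) = 1.581, G_1 = 10^(−1.99/10) = 0.6324
  Stage 2: F_2 = 10^(4.44/10) = 2.780, G_2 = 10^(12.1/10) = 16.22
  Stage 3: F_3 = 10^(6.77/10) = 4.753, G_3 = 10^(−5.25/10) = 0.2985
  Stage 4: F_4 = 10^(4.45/10) = 2.786, G_4 = 10^(13.1/10) = 20.42
Friis cascade:
  F = 1.581 + (2.780 − 1)/0.6324 + (4.753 − 1)/10.26 + (2.786 − 1)/3.062 = 5.345
NF = 10 log₁₀(5.345) = 7.28 dB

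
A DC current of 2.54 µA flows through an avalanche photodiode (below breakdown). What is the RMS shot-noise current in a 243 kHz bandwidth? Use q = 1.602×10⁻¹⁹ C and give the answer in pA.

I_n = √(2qI·B)
2qI·B = 2 × 1.602×10⁻¹⁹ × 2.54×10⁻⁶ × 2.43×10⁵ = 1.98×10⁻¹⁹ A²
I_n = √(1.98×10⁻¹⁹) = 4.45×10⁻¹⁰ A = 445 pA

445 pA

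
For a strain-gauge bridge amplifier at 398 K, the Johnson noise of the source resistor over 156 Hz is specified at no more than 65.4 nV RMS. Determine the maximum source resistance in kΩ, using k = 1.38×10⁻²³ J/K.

1.25 kΩ

Johnson–Nyquist: V_n = √(4kTRB) ⇒ R = V_n² / (4kTB)
4kTB = 4 × 1.38×10⁻²³ × 398 × 1.56×10² = 3.43×10⁻¹⁸
R = (6.54×10⁻⁸)² / 3.43×10⁻¹⁸ = 1.25×10³ Ω = 1.25 kΩ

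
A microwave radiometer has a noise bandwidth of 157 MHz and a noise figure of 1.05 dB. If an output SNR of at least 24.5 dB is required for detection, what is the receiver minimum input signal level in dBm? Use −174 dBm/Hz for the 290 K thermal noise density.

−66.5 dBm

Sensitivity = −174 + 10 log₁₀(B) + NF + SNR_min
= −174 + 81.96 + 1.05 + 24.5
= −66.49 dBm → −66.5 dBm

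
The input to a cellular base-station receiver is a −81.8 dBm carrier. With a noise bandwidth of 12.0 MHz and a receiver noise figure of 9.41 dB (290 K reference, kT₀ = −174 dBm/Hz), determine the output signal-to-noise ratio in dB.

Noise floor: N = −174 + 10 log₁₀(B) + NF
10 log₁₀(1.20×10⁷) = 70.79 dB
N = −174 + 70.79 + 9.41 = −93.80 dBm
SNR = P_sig − N = −81.8 − (−93.80) = 12.00 dB → 12.0 dB

12.0 dB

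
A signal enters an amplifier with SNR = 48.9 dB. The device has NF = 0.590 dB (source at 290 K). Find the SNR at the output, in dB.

48.310 dB

By definition F = SNR_in/SNR_out, so in dB: SNR_out = SNR_in − NF
SNR_out = 48.9 − 0.590 = 48.310 dB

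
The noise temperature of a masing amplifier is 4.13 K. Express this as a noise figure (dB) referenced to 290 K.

0.061 dB

F = 1 + T_e/T₀ = 1 + 4.13/290 = 1.01424
NF = 10 log₁₀(1.01424) = 0.061 dB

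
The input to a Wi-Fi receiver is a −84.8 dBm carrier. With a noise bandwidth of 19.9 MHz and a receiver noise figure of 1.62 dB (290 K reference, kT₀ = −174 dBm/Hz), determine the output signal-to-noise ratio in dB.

Noise floor: N = −174 + 10 log₁₀(B) + NF
10 log₁₀(1.99×10⁷) = 72.99 dB
N = −174 + 72.99 + 1.62 = −99.39 dBm
SNR = P_sig − N = −84.8 − (−99.39) = 14.59 dB → 14.6 dB

14.6 dB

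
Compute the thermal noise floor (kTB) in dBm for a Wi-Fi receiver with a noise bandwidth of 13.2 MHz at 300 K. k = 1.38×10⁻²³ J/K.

−102.6 dBm

P_n = kTB = 1.38×10⁻²³ × 300 × 1.32×10⁷ = 5.46×10⁻¹⁴ W
In dBm: 10 log₁₀(5.46×10⁻¹⁴ / 10⁻³) = −102.6 dBm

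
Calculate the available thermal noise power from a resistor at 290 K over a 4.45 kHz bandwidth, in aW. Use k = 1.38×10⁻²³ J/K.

17.8 aW

P_n = kTB = 1.38×10⁻²³ × 290 × 4.45×10³ = 1.78×10⁻¹⁷ W = 17.8 aW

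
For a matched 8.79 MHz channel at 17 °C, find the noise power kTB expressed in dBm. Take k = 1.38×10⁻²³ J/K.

−104.5 dBm

T = 17 °C + 273.15 = 290.15 K
P_n = kTB = 1.38×10⁻²³ × 290.15 × 8.79×10⁶ = 3.52×10⁻¹⁴ W
In dBm: 10 log₁₀(3.52×10⁻¹⁴ / 10⁻³) = −104.5 dBm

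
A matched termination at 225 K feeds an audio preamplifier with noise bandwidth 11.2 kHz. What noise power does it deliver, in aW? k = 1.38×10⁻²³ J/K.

34.8 aW

P_n = kTB = 1.38×10⁻²³ × 225 × 1.12×10⁴ = 3.48×10⁻¹⁷ W = 34.8 aW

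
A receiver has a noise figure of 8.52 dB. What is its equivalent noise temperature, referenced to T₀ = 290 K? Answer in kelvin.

F = 10^(8.52/10) = 7.11214
T_e = (F − 1)·T₀ = (7.11214 − 1) × 290 = 1773 K

1773 K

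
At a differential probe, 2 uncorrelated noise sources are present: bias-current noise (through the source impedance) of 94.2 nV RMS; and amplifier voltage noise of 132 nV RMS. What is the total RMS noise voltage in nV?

Uncorrelated sources add in power (mean-square): V_tot = √(ΣV_i²)
V_tot = √[(9.42×10⁻⁸)² + (1.32×10⁻⁷)²] = 1.62×10⁻⁷ V = 162 nV

162 nV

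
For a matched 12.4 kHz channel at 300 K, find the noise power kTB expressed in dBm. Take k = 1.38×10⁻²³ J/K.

P_n = kTB = 1.38×10⁻²³ × 300 × 1.24×10⁴ = 5.13×10⁻¹⁷ W
In dBm: 10 log₁₀(5.13×10⁻¹⁷ / 10⁻³) = −132.9 dBm

−132.9 dBm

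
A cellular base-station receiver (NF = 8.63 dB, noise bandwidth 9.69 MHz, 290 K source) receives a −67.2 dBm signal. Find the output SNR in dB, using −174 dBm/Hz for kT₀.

28.3 dB

Noise floor: N = −174 + 10 log₁₀(B) + NF
10 log₁₀(9.69×10⁶) = 69.86 dB
N = −174 + 69.86 + 8.63 = −95.51 dBm
SNR = P_sig − N = −67.2 − (−95.51) = 28.31 dB → 28.3 dB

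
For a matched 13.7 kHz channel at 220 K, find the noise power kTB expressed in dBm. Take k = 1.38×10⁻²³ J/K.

P_n = kTB = 1.38×10⁻²³ × 220 × 1.37×10⁴ = 4.16×10⁻¹⁷ W
In dBm: 10 log₁₀(4.16×10⁻¹⁷ / 10⁻³) = −133.8 dBm

−133.8 dBm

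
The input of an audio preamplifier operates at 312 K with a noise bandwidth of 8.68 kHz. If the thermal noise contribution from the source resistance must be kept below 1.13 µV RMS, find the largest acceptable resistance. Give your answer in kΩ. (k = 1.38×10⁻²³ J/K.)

8.54 kΩ

Johnson–Nyquist: V_n = √(4kTRB) ⇒ R = V_n² / (4kTB)
4kTB = 4 × 1.38×10⁻²³ × 312 × 8.68×10³ = 1.49×10⁻¹⁶
R = (1.13×10⁻⁶)² / 1.49×10⁻¹⁶ = 8.54×10³ Ω = 8.54 kΩ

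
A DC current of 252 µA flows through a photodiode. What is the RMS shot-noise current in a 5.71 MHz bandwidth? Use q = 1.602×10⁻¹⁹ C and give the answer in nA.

I_n = √(2qI·B)
2qI·B = 2 × 1.602×10⁻¹⁹ × 2.52×10⁻⁴ × 5.71×10⁶ = 4.61×10⁻¹⁶ A²
I_n = √(4.61×10⁻¹⁶) = 2.15×10⁻⁸ A = 21.5 nA

21.5 nA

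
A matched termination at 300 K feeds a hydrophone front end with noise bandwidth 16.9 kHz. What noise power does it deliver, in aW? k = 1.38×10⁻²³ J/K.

70.0 aW

P_n = kTB = 1.38×10⁻²³ × 300 × 1.69×10⁴ = 7.00×10⁻¹⁷ W = 70.0 aW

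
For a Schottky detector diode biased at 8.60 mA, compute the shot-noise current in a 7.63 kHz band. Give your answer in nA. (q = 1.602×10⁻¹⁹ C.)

I_n = √(2qI·B)
2qI·B = 2 × 1.602×10⁻¹⁹ × 8.60×10⁻³ × 7.63×10³ = 2.10×10⁻¹⁷ A²
I_n = √(2.10×10⁻¹⁷) = 4.59×10⁻⁹ A = 4.59 nA

4.59 nA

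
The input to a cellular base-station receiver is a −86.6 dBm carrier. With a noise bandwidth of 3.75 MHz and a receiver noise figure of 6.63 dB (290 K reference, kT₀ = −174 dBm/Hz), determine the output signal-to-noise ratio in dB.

15.0 dB

Noise floor: N = −174 + 10 log₁₀(B) + NF
10 log₁₀(3.75×10⁶) = 65.74 dB
N = −174 + 65.74 + 6.63 = −101.63 dBm
SNR = P_sig − N = −86.6 − (−101.63) = 15.03 dB → 15.0 dB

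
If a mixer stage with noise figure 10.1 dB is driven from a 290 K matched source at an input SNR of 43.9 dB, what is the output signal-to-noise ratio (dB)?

33.8 dB

By definition F = SNR_in/SNR_out, so in dB: SNR_out = SNR_in − NF
SNR_out = 43.9 − 10.1 = 33.8 dB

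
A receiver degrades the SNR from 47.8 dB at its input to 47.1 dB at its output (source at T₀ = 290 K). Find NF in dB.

0.7 dB

NF (dB) = SNR_in(dB) − SNR_out(dB) when the source is at T₀
NF = 47.8 − 47.1 = 0.7 dB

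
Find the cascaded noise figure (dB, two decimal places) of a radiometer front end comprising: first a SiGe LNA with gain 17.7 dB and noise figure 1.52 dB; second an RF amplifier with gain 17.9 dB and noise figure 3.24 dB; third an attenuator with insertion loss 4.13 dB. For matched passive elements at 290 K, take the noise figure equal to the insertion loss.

Convert to linear (a loss of L dB is a gain of −L dB): F_i = 10^(NF_i/10), G_i = 10^(G_i,dB/10)
  Stage 1: F_1 = 10^(1.52/10) = 1.419, G_1 = 10^(17.7/10) = 58.88
  Stage 2: F_2 = 10^(3.24/10) = 2.109, G_2 = 10^(17.9/10) = 61.66
  Stage 3: F_3 = 10^(4.13/10) = 2.588, G_3 = 10^(−4.13/10) = 0.3864
Friis cascade:
  F = 1.419 + (2.109 − 1)/58.88 + (2.588 − 1)/3631 = 1.438
NF = 10 log₁₀(1.438) = 1.58 dB

1.58 dB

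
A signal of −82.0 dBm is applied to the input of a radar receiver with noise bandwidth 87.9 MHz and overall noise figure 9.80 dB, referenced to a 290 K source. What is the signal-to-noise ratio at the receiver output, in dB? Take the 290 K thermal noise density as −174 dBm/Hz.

2.8 dB

Noise floor: N = −174 + 10 log₁₀(B) + NF
10 log₁₀(8.79×10⁷) = 79.44 dB
N = −174 + 79.44 + 9.80 = −84.76 dBm
SNR = P_sig − N = −82.0 − (−84.76) = 2.76 dB → 2.8 dB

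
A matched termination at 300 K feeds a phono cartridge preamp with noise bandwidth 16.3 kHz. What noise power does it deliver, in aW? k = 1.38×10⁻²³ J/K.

P_n = kTB = 1.38×10⁻²³ × 300 × 1.63×10⁴ = 6.75×10⁻¹⁷ W = 67.5 aW

67.5 aW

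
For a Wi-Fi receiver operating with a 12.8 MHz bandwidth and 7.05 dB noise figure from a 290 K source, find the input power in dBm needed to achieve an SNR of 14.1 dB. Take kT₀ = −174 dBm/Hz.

−81.8 dBm

Sensitivity = −174 + 10 log₁₀(B) + NF + SNR_min
= −174 + 71.07 + 7.05 + 14.1
= −81.78 dBm → −81.8 dBm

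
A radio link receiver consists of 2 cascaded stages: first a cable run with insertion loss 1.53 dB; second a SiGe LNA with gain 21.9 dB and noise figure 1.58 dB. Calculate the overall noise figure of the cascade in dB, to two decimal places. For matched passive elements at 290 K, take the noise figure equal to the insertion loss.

Convert to linear (a loss of L dB is a gain of −L dB): F_i = 10^(NF_i/10), G_i = 10^(G_i,dB/10)
  Stage 1: F_1 = 10^(1.53/10) = 1.422, G_1 = 10^(−1.53/10) = 0.7031
  Stage 2: F_2 = 10^(1.58/10) = 1.439, G_2 = 10^(21.9/10) = 154.9
Friis cascade:
  F = 1.422 + (1.439 − 1)/0.7031 = 2.046
NF = 10 log₁₀(2.046) = 3.11 dB

3.11 dB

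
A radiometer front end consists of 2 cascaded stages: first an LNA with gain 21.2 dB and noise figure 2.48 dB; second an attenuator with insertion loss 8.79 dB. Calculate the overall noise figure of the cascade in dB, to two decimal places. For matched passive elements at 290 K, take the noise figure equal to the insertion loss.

Convert to linear (a loss of L dB is a gain of −L dB): F_i = 10^(NF_i/10), G_i = 10^(G_i,dB/10)
  Stage 1: F_1 = 10^(2.48/10) = 1.770, G_1 = 10^(21.2/10) = 131.8
  Stage 2: F_2 = 10^(8.79/10) = 7.568, G_2 = 10^(−8.79/10) = 0.1321
Friis cascade:
  F = 1.770 + (7.568 − 1)/131.8 = 1.820
NF = 10 log₁₀(1.820) = 2.60 dB

2.60 dB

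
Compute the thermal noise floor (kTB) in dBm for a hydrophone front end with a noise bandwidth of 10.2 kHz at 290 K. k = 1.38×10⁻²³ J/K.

P_n = kTB = 1.38×10⁻²³ × 290 × 1.02×10⁴ = 4.08×10⁻¹⁷ W
In dBm: 10 log₁₀(4.08×10⁻¹⁷ / 10⁻³) = −133.9 dBm

−133.9 dBm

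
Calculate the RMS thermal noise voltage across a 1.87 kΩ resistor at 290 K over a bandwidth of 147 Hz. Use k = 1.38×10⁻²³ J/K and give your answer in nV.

66.3 nV

V_n = √(4kTRB)
4kTRB = 4 × 1.38×10⁻²³ × 290 × 1.87×10³ × 1.47×10² = 4.40×10⁻¹⁵ V²
V_n = √(4.40×10⁻¹⁵) = 6.63×10⁻⁸ V = 66.3 nV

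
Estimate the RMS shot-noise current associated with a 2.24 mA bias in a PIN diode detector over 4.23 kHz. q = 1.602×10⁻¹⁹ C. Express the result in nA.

I_n = √(2qI·B)
2qI·B = 2 × 1.602×10⁻¹⁹ × 2.24×10⁻³ × 4.23×10³ = 3.04×10⁻¹⁸ A²
I_n = √(3.04×10⁻¹⁸) = 1.74×10⁻⁹ A = 1.74 nA

1.74 nA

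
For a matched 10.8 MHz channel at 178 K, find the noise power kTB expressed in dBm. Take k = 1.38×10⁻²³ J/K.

P_n = kTB = 1.38×10⁻²³ × 178 × 1.08×10⁷ = 2.65×10⁻¹⁴ W
In dBm: 10 log₁₀(2.65×10⁻¹⁴ / 10⁻³) = −105.8 dBm

−105.8 dBm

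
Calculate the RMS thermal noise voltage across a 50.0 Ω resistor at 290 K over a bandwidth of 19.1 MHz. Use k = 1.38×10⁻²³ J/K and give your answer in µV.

3.91 µV

V_n = √(4kTRB)
4kTRB = 4 × 1.38×10⁻²³ × 290 × 5.00×10¹ × 1.91×10⁷ = 1.53×10⁻¹¹ V²
V_n = √(1.53×10⁻¹¹) = 3.91×10⁻⁶ V = 3.91 µV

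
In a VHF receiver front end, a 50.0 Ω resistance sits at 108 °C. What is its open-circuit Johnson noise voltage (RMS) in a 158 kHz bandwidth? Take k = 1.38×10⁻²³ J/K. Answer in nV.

408 nV

T = 108 °C + 273.15 = 381.15 K
V_n = √(4kTRB)
4kTRB = 4 × 1.38×10⁻²³ × 381.15 × 5.00×10¹ × 1.58×10⁵ = 1.66×10⁻¹³ V²
V_n = √(1.66×10⁻¹³) = 4.08×10⁻⁷ V = 408 nV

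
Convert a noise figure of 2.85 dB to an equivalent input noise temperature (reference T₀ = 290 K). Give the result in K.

269 K

F = 10^(2.85/10) = 1.92752
T_e = (F − 1)·T₀ = (1.92752 − 1) × 290 = 269 K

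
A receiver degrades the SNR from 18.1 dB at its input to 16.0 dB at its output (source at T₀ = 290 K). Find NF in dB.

2.1 dB

NF (dB) = SNR_in(dB) − SNR_out(dB) when the source is at T₀
NF = 18.1 − 16.0 = 2.1 dB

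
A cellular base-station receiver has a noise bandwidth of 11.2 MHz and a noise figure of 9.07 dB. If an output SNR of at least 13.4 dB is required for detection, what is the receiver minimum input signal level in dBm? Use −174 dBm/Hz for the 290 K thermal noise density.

Sensitivity = −174 + 10 log₁₀(B) + NF + SNR_min
= −174 + 70.49 + 9.07 + 13.4
= −81.04 dBm → −81.0 dBm

−81.0 dBm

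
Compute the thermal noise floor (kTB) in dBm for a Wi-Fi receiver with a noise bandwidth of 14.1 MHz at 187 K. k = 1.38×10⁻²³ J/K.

P_n = kTB = 1.38×10⁻²³ × 187 × 1.41×10⁷ = 3.64×10⁻¹⁴ W
In dBm: 10 log₁₀(3.64×10⁻¹⁴ / 10⁻³) = −104.4 dBm

−104.4 dBm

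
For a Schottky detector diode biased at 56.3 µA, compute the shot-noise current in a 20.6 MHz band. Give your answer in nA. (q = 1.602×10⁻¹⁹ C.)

I_n = √(2qI·B)
2qI·B = 2 × 1.602×10⁻¹⁹ × 5.63×10⁻⁵ × 2.06×10⁷ = 3.72×10⁻¹⁶ A²
I_n = √(3.72×10⁻¹⁶) = 1.93×10⁻⁸ A = 19.3 nA

19.3 nA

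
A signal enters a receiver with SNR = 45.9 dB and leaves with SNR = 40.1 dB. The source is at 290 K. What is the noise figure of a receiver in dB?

5.8 dB

NF (dB) = SNR_in(dB) − SNR_out(dB) when the source is at T₀
NF = 45.9 − 40.1 = 5.8 dB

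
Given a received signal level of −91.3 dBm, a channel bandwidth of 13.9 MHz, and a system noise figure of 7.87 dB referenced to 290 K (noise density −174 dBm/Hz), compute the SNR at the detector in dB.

Noise floor: N = −174 + 10 log₁₀(B) + NF
10 log₁₀(1.39×10⁷) = 71.43 dB
N = −174 + 71.43 + 7.87 = −94.70 dBm
SNR = P_sig − N = −91.3 − (−94.70) = 3.40 dB → 3.4 dB

3.4 dB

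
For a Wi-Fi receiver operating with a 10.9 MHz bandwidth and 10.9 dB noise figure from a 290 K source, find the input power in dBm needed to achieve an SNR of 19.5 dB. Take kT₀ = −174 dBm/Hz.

Sensitivity = −174 + 10 log₁₀(B) + NF + SNR_min
= −174 + 70.37 + 10.9 + 19.5
= −73.23 dBm → −73.2 dBm

−73.2 dBm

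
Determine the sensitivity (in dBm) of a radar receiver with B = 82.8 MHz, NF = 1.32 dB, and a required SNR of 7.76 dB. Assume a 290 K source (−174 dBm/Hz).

−85.7 dBm

Sensitivity = −174 + 10 log₁₀(B) + NF + SNR_min
= −174 + 79.18 + 1.32 + 7.76
= −85.74 dBm → −85.7 dBm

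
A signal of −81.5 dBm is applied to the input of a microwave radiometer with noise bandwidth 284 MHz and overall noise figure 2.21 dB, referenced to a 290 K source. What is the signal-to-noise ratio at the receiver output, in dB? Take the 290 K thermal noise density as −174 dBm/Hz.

Noise floor: N = −174 + 10 log₁₀(B) + NF
10 log₁₀(2.84×10⁸) = 84.53 dB
N = −174 + 84.53 + 2.21 = −87.26 dBm
SNR = P_sig − N = −81.5 − (−87.26) = 5.76 dB → 5.8 dB

5.8 dB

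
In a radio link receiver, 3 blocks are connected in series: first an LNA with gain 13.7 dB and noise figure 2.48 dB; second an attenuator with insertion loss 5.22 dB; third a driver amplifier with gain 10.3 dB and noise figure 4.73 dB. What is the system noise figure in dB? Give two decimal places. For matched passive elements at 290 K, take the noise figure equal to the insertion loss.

Convert to linear (a loss of L dB is a gain of −L dB): F_i = 10^(NF_i/10), G_i = 10^(G_i,dB/10)
  Stage 1: F_1 = 10^(2.48/10) = 1.770, G_1 = 10^(13.7/10) = 23.44
  Stage 2: F_2 = 10^(5.22/10) = 3.327, G_2 = 10^(−5.22/10) = 0.3006
  Stage 3: F_3 = 10^(4.73/10) = 2.972, G_3 = 10^(10.3/10) = 10.72
Friis cascade:
  F = 1.770 + (3.327 − 1)/23.44 + (2.972 − 1)/7.047 = 2.149
NF = 10 log₁₀(2.149) = 3.32 dB

3.32 dB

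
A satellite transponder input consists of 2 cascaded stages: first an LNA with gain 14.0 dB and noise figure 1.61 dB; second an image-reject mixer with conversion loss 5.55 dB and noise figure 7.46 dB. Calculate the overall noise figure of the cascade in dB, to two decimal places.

Convert to linear (a loss of L dB is a gain of −L dB): F_i = 10^(NF_i/10), G_i = 10^(G_i,dB/10)
  Stage 1: F_1 = 10^(1.61/10) = 1.449, G_1 = 10^(14.0/10) = 25.12
  Stage 2: F_2 = 10^(7.46/10) = 5.572, G_2 = 10^(−5.55/10) = 0.2786
Friis cascade:
  F = 1.449 + (5.572 − 1)/25.12 = 1.631
NF = 10 log₁₀(1.631) = 2.12 dB

2.12 dB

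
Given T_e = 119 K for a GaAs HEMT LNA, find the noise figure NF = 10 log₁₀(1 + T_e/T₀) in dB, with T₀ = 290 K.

F = 1 + T_e/T₀ = 1 + 119/290 = 1.41034
NF = 10 log₁₀(1.41034) = 1.49 dB

1.49 dB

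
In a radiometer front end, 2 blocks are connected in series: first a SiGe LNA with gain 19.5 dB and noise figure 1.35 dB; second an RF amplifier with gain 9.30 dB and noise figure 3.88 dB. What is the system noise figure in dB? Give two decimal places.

1.40 dB

Convert to linear (a loss of L dB is a gain of −L dB): F_i = 10^(NF_i/10), G_i = 10^(G_i,dB/10)
  Stage 1: F_1 = 10^(1.35/10) = 1.365, G_1 = 10^(19.5/10) = 89.13
  Stage 2: F_2 = 10^(3.88/10) = 2.443, G_2 = 10^(9.30/10) = 8.511
Friis cascade:
  F = 1.365 + (2.443 − 1)/89.13 = 1.381
NF = 10 log₁₀(1.381) = 1.40 dB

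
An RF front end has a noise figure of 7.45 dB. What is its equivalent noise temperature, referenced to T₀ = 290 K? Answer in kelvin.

1322 K

F = 10^(7.45/10) = 5.55904
T_e = (F − 1)·T₀ = (5.55904 − 1) × 290 = 1322 K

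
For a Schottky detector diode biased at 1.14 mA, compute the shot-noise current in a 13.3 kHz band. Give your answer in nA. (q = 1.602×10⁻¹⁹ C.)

I_n = √(2qI·B)
2qI·B = 2 × 1.602×10⁻¹⁹ × 1.14×10⁻³ × 1.33×10⁴ = 4.86×10⁻¹⁸ A²
I_n = √(4.86×10⁻¹⁸) = 2.20×10⁻⁹ A = 2.20 nA

2.20 nA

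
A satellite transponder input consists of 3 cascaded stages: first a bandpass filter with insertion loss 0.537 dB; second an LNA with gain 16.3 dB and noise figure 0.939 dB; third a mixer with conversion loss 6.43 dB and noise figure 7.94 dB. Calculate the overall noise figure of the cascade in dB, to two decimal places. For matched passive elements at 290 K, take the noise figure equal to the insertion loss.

Convert to linear (a loss of L dB is a gain of −L dB): F_i = 10^(NF_i/10), G_i = 10^(G_i,dB/10)
  Stage 1: F_1 = 10^(0.537/10) = 1.132, G_1 = 10^(−0.537/10) = 0.8837
  Stage 2: F_2 = 10^(0.939/10) = 1.241, G_2 = 10^(16.3/10) = 42.66
  Stage 3: F_3 = 10^(7.94/10) = 6.223, G_3 = 10^(−6.43/10) = 0.2275
Friis cascade:
  F = 1.132 + (1.241 − 1)/0.8837 + (6.223 − 1)/37.70 = 1.543
NF = 10 log₁₀(1.543) = 1.88 dB

1.88 dB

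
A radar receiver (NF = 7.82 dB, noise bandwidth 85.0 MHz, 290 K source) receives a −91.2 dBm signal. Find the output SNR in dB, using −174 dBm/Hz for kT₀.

Noise floor: N = −174 + 10 log₁₀(B) + NF
10 log₁₀(8.50×10⁷) = 79.29 dB
N = −174 + 79.29 + 7.82 = −86.89 dBm
SNR = P_sig − N = −91.2 − (−86.89) = −4.31 dB → −4.3 dB

−4.3 dB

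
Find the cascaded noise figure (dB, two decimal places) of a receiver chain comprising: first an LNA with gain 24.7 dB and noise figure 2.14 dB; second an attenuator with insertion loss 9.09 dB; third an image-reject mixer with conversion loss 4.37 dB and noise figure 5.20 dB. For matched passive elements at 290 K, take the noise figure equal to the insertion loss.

Convert to linear (a loss of L dB is a gain of −L dB): F_i = 10^(NF_i/10), G_i = 10^(G_i,dB/10)
  Stage 1: F_1 = 10^(2.14/10) = 1.637, G_1 = 10^(24.7/10) = 295.1
  Stage 2: F_2 = 10^(9.09/10) = 8.110, G_2 = 10^(−9.09/10) = 0.1233
  Stage 3: F_3 = 10^(5.20/10) = 3.311, G_3 = 10^(−4.37/10) = 0.3656
Friis cascade:
  F = 1.637 + (8.110 − 1)/295.1 + (3.311 − 1)/36.39 = 1.724
NF = 10 log₁₀(1.724) = 2.37 dB

2.37 dB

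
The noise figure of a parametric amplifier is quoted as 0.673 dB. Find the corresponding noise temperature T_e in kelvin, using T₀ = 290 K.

48.6 K

F = 10^(0.673/10) = 1.16762
T_e = (F − 1)·T₀ = (1.16762 − 1) × 290 = 48.6 K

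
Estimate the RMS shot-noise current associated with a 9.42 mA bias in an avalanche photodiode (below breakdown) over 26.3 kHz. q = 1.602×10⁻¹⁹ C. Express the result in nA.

8.91 nA

I_n = √(2qI·B)
2qI·B = 2 × 1.602×10⁻¹⁹ × 9.42×10⁻³ × 2.63×10⁴ = 7.94×10⁻¹⁷ A²
I_n = √(7.94×10⁻¹⁷) = 8.91×10⁻⁹ A = 8.91 nA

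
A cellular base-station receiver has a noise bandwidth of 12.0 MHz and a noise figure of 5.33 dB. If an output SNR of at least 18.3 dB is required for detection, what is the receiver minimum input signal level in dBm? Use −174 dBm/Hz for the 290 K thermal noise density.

Sensitivity = −174 + 10 log₁₀(B) + NF + SNR_min
= −174 + 70.79 + 5.33 + 18.3
= −79.58 dBm → −79.6 dBm

−79.6 dBm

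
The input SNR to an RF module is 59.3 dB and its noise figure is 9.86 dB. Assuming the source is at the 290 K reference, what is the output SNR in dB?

By definition F = SNR_in/SNR_out, so in dB: SNR_out = SNR_in − NF
SNR_out = 59.3 − 9.86 = 49.44 dB

49.44 dB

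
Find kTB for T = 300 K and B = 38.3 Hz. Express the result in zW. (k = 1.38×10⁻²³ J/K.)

P_n = kTB = 1.38×10⁻²³ × 300 × 3.83×10¹ = 1.59×10⁻¹⁹ W = 159 zW

159 zW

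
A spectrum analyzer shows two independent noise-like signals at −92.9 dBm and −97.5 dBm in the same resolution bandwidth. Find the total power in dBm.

−91.6 dBm

Convert to linear, add, convert back:
P₁ = 5.13×10⁻¹³ W, P₂ = 1.78×10⁻¹³ W
P_tot = 6.91×10⁻¹³ W → 10 log₁₀(P_tot / 10⁻³) = −91.6 dBm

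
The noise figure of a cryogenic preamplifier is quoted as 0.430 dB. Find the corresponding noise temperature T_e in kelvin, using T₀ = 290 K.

30.2 K

F = 10^(0.430/10) = 1.10408
T_e = (F − 1)·T₀ = (1.10408 − 1) × 290 = 30.2 K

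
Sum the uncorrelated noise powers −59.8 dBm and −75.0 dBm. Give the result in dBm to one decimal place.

−59.7 dBm

Convert to linear, add, convert back:
P₁ = 1.05×10⁻⁹ W, P₂ = 3.16×10⁻¹¹ W
P_tot = 1.08×10⁻⁹ W → 10 log₁₀(P_tot / 10⁻³) = −59.7 dBm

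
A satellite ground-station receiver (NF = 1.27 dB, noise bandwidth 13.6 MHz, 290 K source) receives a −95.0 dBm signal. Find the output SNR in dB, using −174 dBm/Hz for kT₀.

Noise floor: N = −174 + 10 log₁₀(B) + NF
10 log₁₀(1.36×10⁷) = 71.34 dB
N = −174 + 71.34 + 1.27 = −101.39 dBm
SNR = P_sig − N = −95.0 − (−101.39) = 6.39 dB → 6.4 dB

6.4 dB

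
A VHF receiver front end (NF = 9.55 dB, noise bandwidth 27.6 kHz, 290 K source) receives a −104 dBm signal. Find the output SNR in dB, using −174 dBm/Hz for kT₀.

16.0 dB

Noise floor: N = −174 + 10 log₁₀(B) + NF
10 log₁₀(2.76×10⁴) = 44.41 dB
N = −174 + 44.41 + 9.55 = −120.04 dBm
SNR = P_sig − N = −104 − (−120.04) = 16.04 dB → 16.0 dB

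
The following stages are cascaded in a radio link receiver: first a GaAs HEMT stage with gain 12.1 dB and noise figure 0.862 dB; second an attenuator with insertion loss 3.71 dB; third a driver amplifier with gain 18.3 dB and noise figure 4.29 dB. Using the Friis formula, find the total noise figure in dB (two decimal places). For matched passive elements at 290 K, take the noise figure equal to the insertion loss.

Convert to linear (a loss of L dB is a gain of −L dB): F_i = 10^(NF_i/10), G_i = 10^(G_i,dB/10)
  Stage 1: F_1 = 10^(0.862/10) = 1.220, G_1 = 10^(12.1/10) = 16.22
  Stage 2: F_2 = 10^(3.71/10) = 2.350, G_2 = 10^(−3.71/10) = 0.4256
  Stage 3: F_3 = 10^(4.29/10) = 2.685, G_3 = 10^(18.3/10) = 67.61
Friis cascade:
  F = 1.220 + (2.350 − 1)/16.22 + (2.685 − 1)/6.902 = 1.547
NF = 10 log₁₀(1.547) = 1.89 dB

1.89 dB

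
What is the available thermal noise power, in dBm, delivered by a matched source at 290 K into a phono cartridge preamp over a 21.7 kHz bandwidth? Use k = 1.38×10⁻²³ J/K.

P_n = kTB = 1.38×10⁻²³ × 290 × 2.17×10⁴ = 8.68×10⁻¹⁷ W
In dBm: 10 log₁₀(8.68×10⁻¹⁷ / 10⁻³) = −130.6 dBm

−130.6 dBm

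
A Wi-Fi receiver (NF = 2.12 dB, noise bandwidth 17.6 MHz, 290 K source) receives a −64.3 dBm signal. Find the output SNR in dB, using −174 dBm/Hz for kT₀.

Noise floor: N = −174 + 10 log₁₀(B) + NF
10 log₁₀(1.76×10⁷) = 72.46 dB
N = −174 + 72.46 + 2.12 = −99.42 dBm
SNR = P_sig − N = −64.3 − (−99.42) = 35.12 dB → 35.1 dB

35.1 dB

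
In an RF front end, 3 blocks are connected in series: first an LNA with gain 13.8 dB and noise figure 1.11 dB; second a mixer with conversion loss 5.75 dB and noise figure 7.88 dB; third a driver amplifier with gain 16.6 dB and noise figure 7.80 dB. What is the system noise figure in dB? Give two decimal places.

3.60 dB

Convert to linear (a loss of L dB is a gain of −L dB): F_i = 10^(NF_i/10), G_i = 10^(G_i,dB/10)
  Stage 1: F_1 = 10^(1.11/10) = 1.291, G_1 = 10^(13.8/10) = 23.99
  Stage 2: F_2 = 10^(7.88/10) = 6.138, G_2 = 10^(−5.75/10) = 0.2661
  Stage 3: F_3 = 10^(7.80/10) = 6.026, G_3 = 10^(16.6/10) = 45.71
Friis cascade:
  F = 1.291 + (6.138 − 1)/23.99 + (6.026 − 1)/6.383 = 2.293
NF = 10 log₁₀(2.293) = 3.60 dB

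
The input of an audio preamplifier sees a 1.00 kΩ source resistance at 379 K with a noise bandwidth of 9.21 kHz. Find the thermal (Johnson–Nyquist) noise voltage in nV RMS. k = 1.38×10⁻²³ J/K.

439 nV

V_n = √(4kTRB)
4kTRB = 4 × 1.38×10⁻²³ × 379 × 1.00×10³ × 9.21×10³ = 1.93×10⁻¹³ V²
V_n = √(1.93×10⁻¹³) = 4.39×10⁻⁷ V = 439 nV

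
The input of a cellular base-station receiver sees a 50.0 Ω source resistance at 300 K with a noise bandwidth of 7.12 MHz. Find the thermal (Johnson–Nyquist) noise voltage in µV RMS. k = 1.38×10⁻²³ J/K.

2.43 µV

V_n = √(4kTRB)
4kTRB = 4 × 1.38×10⁻²³ × 300 × 5.00×10¹ × 7.12×10⁶ = 5.90×10⁻¹² V²
V_n = √(5.90×10⁻¹²) = 2.43×10⁻⁶ V = 2.43 µV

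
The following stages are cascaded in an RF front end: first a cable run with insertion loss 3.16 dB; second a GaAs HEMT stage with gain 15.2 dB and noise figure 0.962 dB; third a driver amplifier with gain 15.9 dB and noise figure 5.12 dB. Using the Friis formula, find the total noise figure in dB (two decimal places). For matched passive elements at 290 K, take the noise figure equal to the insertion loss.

4.35 dB

Convert to linear (a loss of L dB is a gain of −L dB): F_i = 10^(NF_i/10), G_i = 10^(G_i,dB/10)
  Stage 1: F_1 = 10^(3.16/10) = 2.070, G_1 = 10^(−3.16/10) = 0.4831
  Stage 2: F_2 = 10^(0.962/10) = 1.248, G_2 = 10^(15.2/10) = 33.11
  Stage 3: F_3 = 10^(5.12/10) = 3.251, G_3 = 10^(15.9/10) = 38.90
Friis cascade:
  F = 2.070 + (1.248 − 1)/0.4831 + (3.251 − 1)/16.00 = 2.724
NF = 10 log₁₀(2.724) = 4.35 dB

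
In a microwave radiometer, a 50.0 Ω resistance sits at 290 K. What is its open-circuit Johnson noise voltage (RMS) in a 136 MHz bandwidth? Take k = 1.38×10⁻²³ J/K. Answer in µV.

V_n = √(4kTRB)
4kTRB = 4 × 1.38×10⁻²³ × 290 × 5.00×10¹ × 1.36×10⁸ = 1.09×10⁻¹⁰ V²
V_n = √(1.09×10⁻¹⁰) = 1.04×10⁻⁵ V = 10.4 µV

10.4 µV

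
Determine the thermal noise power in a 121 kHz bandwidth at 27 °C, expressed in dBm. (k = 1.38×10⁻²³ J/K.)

T = 27 °C + 273.15 = 300.15 K
P_n = kTB = 1.38×10⁻²³ × 300.15 × 1.21×10⁵ = 5.01×10⁻¹⁶ W
In dBm: 10 log₁₀(5.01×10⁻¹⁶ / 10⁻³) = −123.0 dBm

−123.0 dBm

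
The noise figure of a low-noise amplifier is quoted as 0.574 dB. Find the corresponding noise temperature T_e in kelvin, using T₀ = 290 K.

41.0 K

F = 10^(0.574/10) = 1.1413
T_e = (F − 1)·T₀ = (1.1413 − 1) × 290 = 41.0 K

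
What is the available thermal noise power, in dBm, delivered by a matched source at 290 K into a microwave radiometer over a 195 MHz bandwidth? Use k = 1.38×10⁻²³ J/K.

P_n = kTB = 1.38×10⁻²³ × 290 × 1.95×10⁸ = 7.80×10⁻¹³ W
In dBm: 10 log₁₀(7.80×10⁻¹³ / 10⁻³) = −91.1 dBm

−91.1 dBm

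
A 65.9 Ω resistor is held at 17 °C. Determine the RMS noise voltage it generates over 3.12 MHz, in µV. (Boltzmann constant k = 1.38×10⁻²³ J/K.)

T = 17 °C + 273.15 = 290.15 K
V_n = √(4kTRB)
4kTRB = 4 × 1.38×10⁻²³ × 290.15 × 6.59×10¹ × 3.12×10⁶ = 3.29×10⁻¹² V²
V_n = √(3.29×10⁻¹²) = 1.81×10⁻⁶ V = 1.81 µV

1.81 µV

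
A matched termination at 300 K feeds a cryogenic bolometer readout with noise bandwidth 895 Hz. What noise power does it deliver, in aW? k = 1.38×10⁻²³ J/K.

P_n = kTB = 1.38×10⁻²³ × 300 × 8.95×10² = 3.71×10⁻¹⁸ W = 3.71 aW

3.71 aW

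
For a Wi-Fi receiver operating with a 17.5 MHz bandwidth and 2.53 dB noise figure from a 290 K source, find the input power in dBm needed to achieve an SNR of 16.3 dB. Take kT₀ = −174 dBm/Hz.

−82.7 dBm

Sensitivity = −174 + 10 log₁₀(B) + NF + SNR_min
= −174 + 72.43 + 2.53 + 16.3
= −82.74 dBm → −82.7 dBm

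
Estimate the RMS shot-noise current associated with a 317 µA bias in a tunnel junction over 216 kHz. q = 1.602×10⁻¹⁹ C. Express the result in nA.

I_n = √(2qI·B)
2qI·B = 2 × 1.602×10⁻¹⁹ × 3.17×10⁻⁴ × 2.16×10⁵ = 2.19×10⁻¹⁷ A²
I_n = √(2.19×10⁻¹⁷) = 4.68×10⁻⁹ A = 4.68 nA

4.68 nA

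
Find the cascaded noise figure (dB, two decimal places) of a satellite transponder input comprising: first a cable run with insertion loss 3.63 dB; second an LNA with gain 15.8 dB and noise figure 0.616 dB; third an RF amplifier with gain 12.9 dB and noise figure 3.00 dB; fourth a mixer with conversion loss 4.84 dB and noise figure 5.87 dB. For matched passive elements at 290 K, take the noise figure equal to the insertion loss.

Convert to linear (a loss of L dB is a gain of −L dB): F_i = 10^(NF_i/10), G_i = 10^(G_i,dB/10)
  Stage 1: F_1 = 10^(3.63/10) = 2.307, G_1 = 10^(−3.63/10) = 0.4335
  Stage 2: F_2 = 10^(0.616/10) = 1.152, G_2 = 10^(15.8/10) = 38.02
  Stage 3: F_3 = 10^(3.00/10) = 1.995, G_3 = 10^(12.9/10) = 19.50
  Stage 4: F_4 = 10^(5.87/10) = 3.864, G_4 = 10^(−4.84/10) = 0.3281
Friis cascade:
  F = 2.307 + (1.152 − 1)/0.4335 + (1.995 − 1)/16.48 + (3.864 − 1)/321.4 = 2.728
NF = 10 log₁₀(2.728) = 4.36 dB

4.36 dB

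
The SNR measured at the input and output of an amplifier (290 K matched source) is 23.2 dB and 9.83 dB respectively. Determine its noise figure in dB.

NF (dB) = SNR_in(dB) − SNR_out(dB) when the source is at T₀
NF = 23.2 − 9.83 = 13.37 dB

13.37 dB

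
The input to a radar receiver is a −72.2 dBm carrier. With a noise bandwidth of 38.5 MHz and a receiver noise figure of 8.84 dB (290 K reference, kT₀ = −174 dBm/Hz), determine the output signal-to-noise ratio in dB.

17.1 dB

Noise floor: N = −174 + 10 log₁₀(B) + NF
10 log₁₀(3.85×10⁷) = 75.85 dB
N = −174 + 75.85 + 8.84 = −89.31 dBm
SNR = P_sig − N = −72.2 − (−89.31) = 17.11 dB → 17.1 dB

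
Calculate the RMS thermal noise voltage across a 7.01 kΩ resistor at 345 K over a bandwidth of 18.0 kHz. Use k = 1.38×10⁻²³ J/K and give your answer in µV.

V_n = √(4kTRB)
4kTRB = 4 × 1.38×10⁻²³ × 345 × 7.01×10³ × 1.80×10⁴ = 2.40×10⁻¹² V²
V_n = √(2.40×10⁻¹²) = 1.55×10⁻⁶ V = 1.55 µV

1.55 µV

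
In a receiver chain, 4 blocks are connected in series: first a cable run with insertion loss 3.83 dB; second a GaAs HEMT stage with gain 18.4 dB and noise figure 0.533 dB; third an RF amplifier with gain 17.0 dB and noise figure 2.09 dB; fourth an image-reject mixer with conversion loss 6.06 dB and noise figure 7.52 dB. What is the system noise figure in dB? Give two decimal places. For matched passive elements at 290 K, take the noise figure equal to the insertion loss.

4.40 dB

Convert to linear (a loss of L dB is a gain of −L dB): F_i = 10^(NF_i/10), G_i = 10^(G_i,dB/10)
  Stage 1: F_1 = 10^(3.83/10) = 2.415, G_1 = 10^(−3.83/10) = 0.4140
  Stage 2: F_2 = 10^(0.533/10) = 1.131, G_2 = 10^(18.4/10) = 69.18
  Stage 3: F_3 = 10^(2.09/10) = 1.618, G_3 = 10^(17.0/10) = 50.12
  Stage 4: F_4 = 10^(7.52/10) = 5.649, G_4 = 10^(−6.06/10) = 0.2477
Friis cascade:
  F = 2.415 + (1.131 − 1)/0.4140 + (1.618 − 1)/28.64 + (5.649 − 1)/1435 = 2.756
NF = 10 log₁₀(2.756) = 4.40 dB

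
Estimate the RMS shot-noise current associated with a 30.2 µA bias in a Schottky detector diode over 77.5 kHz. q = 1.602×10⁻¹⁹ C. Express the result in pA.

I_n = √(2qI·B)
2qI·B = 2 × 1.602×10⁻¹⁹ × 3.02×10⁻⁵ × 7.75×10⁴ = 7.50×10⁻¹⁹ A²
I_n = √(7.50×10⁻¹⁹) = 8.66×10⁻¹⁰ A = 866 pA

866 pA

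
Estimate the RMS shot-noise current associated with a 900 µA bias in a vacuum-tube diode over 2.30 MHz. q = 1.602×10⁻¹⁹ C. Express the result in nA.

I_n = √(2qI·B)
2qI·B = 2 × 1.602×10⁻¹⁹ × 9.00×10⁻⁴ × 2.30×10⁶ = 6.63×10⁻¹⁶ A²
I_n = √(6.63×10⁻¹⁶) = 2.58×10⁻⁸ A = 25.8 nA

25.8 nA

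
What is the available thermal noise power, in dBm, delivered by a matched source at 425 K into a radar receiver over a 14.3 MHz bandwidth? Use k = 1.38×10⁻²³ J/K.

−100.8 dBm

P_n = kTB = 1.38×10⁻²³ × 425 × 1.43×10⁷ = 8.39×10⁻¹⁴ W
In dBm: 10 log₁₀(8.39×10⁻¹⁴ / 10⁻³) = −100.8 dBm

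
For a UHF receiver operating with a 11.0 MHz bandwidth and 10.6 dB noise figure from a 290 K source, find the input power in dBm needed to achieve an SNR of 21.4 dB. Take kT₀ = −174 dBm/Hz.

−71.6 dBm

Sensitivity = −174 + 10 log₁₀(B) + NF + SNR_min
= −174 + 70.41 + 10.6 + 21.4
= −71.59 dBm → −71.6 dBm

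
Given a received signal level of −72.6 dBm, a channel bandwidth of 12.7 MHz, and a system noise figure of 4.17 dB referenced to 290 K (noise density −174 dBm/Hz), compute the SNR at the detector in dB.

26.2 dB

Noise floor: N = −174 + 10 log₁₀(B) + NF
10 log₁₀(1.27×10⁷) = 71.04 dB
N = −174 + 71.04 + 4.17 = −98.79 dBm
SNR = P_sig − N = −72.6 − (−98.79) = 26.19 dB → 26.2 dB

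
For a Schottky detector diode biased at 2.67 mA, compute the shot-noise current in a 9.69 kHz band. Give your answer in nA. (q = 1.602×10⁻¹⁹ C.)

2.88 nA

I_n = √(2qI·B)
2qI·B = 2 × 1.602×10⁻¹⁹ × 2.67×10⁻³ × 9.69×10³ = 8.29×10⁻¹⁸ A²
I_n = √(8.29×10⁻¹⁸) = 2.88×10⁻⁹ A = 2.88 nA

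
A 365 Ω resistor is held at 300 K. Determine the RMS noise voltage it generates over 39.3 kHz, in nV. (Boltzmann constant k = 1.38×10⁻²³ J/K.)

V_n = √(4kTRB)
4kTRB = 4 × 1.38×10⁻²³ × 300 × 3.65×10² × 3.93×10⁴ = 2.38×10⁻¹³ V²
V_n = √(2.38×10⁻¹³) = 4.87×10⁻⁷ V = 487 nV

487 nV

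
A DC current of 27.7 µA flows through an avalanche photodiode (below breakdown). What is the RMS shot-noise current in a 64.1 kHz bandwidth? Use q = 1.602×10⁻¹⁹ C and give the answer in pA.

I_n = √(2qI·B)
2qI·B = 2 × 1.602×10⁻¹⁹ × 2.77×10⁻⁵ × 6.41×10⁴ = 5.69×10⁻¹⁹ A²
I_n = √(5.69×10⁻¹⁹) = 7.54×10⁻¹⁰ A = 754 pA

754 pA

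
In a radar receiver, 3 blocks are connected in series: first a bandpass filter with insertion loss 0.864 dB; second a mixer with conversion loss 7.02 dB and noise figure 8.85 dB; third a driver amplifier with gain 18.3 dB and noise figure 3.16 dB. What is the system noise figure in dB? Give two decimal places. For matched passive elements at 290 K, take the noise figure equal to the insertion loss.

12.02 dB

Convert to linear (a loss of L dB is a gain of −L dB): F_i = 10^(NF_i/10), G_i = 10^(G_i,dB/10)
  Stage 1: F_1 = 10^(0.864/10) = 1.220, G_1 = 10^(−0.864/10) = 0.8196
  Stage 2: F_2 = 10^(8.85/10) = 7.674, G_2 = 10^(−7.02/10) = 0.1986
  Stage 3: F_3 = 10^(3.16/10) = 2.070, G_3 = 10^(18.3/10) = 67.61
Friis cascade:
  F = 1.220 + (7.674 − 1)/0.8196 + (2.070 − 1)/0.1628 = 15.94
NF = 10 log₁₀(15.94) = 12.02 dB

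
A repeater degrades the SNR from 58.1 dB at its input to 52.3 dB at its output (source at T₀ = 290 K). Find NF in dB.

5.8 dB

NF (dB) = SNR_in(dB) − SNR_out(dB) when the source is at T₀
NF = 58.1 − 52.3 = 5.8 dB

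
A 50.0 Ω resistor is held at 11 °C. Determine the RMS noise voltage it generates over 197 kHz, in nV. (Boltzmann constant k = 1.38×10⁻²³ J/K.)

T = 11 °C + 273.15 = 284.15 K
V_n = √(4kTRB)
4kTRB = 4 × 1.38×10⁻²³ × 284.15 × 5.00×10¹ × 1.97×10⁵ = 1.54×10⁻¹³ V²
V_n = √(1.54×10⁻¹³) = 3.93×10⁻⁷ V = 393 nV

393 nV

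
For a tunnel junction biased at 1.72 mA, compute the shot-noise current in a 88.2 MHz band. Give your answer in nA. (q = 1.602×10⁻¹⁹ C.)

I_n = √(2qI·B)
2qI·B = 2 × 1.602×10⁻¹⁹ × 1.72×10⁻³ × 8.82×10⁷ = 4.86×10⁻¹⁴ A²
I_n = √(4.86×10⁻¹⁴) = 2.20×10⁻⁷ A = 220 nA

220 nA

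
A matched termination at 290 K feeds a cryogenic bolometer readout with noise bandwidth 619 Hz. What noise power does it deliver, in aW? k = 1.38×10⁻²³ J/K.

2.48 aW

P_n = kTB = 1.38×10⁻²³ × 290 × 6.19×10² = 2.48×10⁻¹⁸ W = 2.48 aW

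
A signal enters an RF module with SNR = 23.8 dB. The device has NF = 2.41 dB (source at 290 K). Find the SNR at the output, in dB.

21.39 dB

By definition F = SNR_in/SNR_out, so in dB: SNR_out = SNR_in − NF
SNR_out = 23.8 − 2.41 = 21.39 dB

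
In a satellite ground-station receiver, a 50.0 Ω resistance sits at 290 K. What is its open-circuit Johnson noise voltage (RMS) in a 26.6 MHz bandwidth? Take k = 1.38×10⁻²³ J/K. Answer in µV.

4.61 µV

V_n = √(4kTRB)
4kTRB = 4 × 1.38×10⁻²³ × 290 × 5.00×10¹ × 2.66×10⁷ = 2.13×10⁻¹¹ V²
V_n = √(2.13×10⁻¹¹) = 4.61×10⁻⁶ V = 4.61 µV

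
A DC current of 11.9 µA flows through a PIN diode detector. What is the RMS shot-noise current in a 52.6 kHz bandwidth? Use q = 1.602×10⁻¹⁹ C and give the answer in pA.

448 pA

I_n = √(2qI·B)
2qI·B = 2 × 1.602×10⁻¹⁹ × 1.19×10⁻⁵ × 5.26×10⁴ = 2.01×10⁻¹⁹ A²
I_n = √(2.01×10⁻¹⁹) = 4.48×10⁻¹⁰ A = 448 pA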